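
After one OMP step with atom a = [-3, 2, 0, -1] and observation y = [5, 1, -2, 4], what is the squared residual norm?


a^T a = 14.
a^T y = -17.
coeff = -17/14 = -17/14.
||r||^2 = 355/14.

355/14


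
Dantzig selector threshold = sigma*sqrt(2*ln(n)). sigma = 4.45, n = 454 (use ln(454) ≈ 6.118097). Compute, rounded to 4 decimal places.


ln(454) ≈ 6.118097.
2*ln(n) ≈ 12.236194.
sqrt(2*ln(n)) ≈ sqrt(12.236194) ≈ 3.498027.
threshold ≈ 4.45*3.498027 = 15.56622015 ≈ 15.5662.

15.5662


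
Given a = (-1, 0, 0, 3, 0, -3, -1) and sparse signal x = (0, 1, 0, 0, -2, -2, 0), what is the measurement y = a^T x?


Non-zero terms: ['0*1', '0*-2', '-3*-2']
Products: [0, 0, 6]
y = sum = 6.

6


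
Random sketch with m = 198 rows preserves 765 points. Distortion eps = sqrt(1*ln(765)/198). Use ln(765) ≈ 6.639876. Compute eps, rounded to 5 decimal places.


ln(765) ≈ 6.639876.
1*ln(N)/m ≈ 1*6.639876/198 ≈ 0.03353473.
eps = sqrt(0.03353473) ≈ 0.1831249 ≈ 0.18312.

0.18312


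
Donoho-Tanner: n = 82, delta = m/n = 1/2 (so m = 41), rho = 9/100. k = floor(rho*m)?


m = 1/2*82 = 41.
rho = 9/100.
rho*m = 9/100*41 = 3.69.
k = floor(3.69) = 3.

3


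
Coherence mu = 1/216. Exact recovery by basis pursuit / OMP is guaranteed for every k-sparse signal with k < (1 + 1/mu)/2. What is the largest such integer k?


1/mu = 216.
1 + 1/mu = 217.
(1 + 1/mu)/2 = 108.5 is not an integer, so k_max = floor(108.5) = 108.

108


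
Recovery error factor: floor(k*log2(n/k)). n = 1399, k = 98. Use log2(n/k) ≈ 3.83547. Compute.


log2(n/k) = log2(1399/98) ≈ 3.83547.
k*log2(n/k) ≈ 98*3.83547 = 375.87606.
floor(375.87606) = 375.

375


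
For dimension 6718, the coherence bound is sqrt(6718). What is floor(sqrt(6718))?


81^2 = 6561 <= 6718 < 6724 = 82^2, so 81 <= sqrt(6718) < 82.
floor(sqrt(6718)) = 81.

81


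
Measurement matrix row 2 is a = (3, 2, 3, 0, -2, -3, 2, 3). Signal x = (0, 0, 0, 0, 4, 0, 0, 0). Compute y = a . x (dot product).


Non-zero terms: ['-2*4']
Products: [-8]
y = sum = -8.

-8


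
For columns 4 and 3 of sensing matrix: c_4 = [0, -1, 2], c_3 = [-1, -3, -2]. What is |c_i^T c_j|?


Inner product: 0*-1 + -1*-3 + 2*-2
Products: [0, 3, -4]
Sum = -1.
|dot| = 1.

1


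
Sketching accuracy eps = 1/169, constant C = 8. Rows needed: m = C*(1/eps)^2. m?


1/eps = 169.
(1/eps)^2 = 28561.
m = 8*28561 = 228488.

228488


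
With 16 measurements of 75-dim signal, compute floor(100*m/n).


100*m/n = 100*16/75 ≈ 21.3333.
floor = 21.

21


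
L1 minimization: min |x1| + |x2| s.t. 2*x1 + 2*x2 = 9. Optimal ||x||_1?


Axis intercepts:
  x1 = 9/2, x2 = 0: L1 = 9/2
  x1 = 0, x2 = 9/2: L1 = 9/2
x* = (9/2, 0)
||x*||_1 = 9/2.

9/2


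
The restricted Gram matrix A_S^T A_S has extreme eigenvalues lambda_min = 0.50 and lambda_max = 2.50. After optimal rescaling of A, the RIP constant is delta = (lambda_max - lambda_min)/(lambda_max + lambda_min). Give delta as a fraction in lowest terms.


lambda_max - lambda_min = 2.50 - 0.50 = 2.00.
lambda_max + lambda_min = 2.50 + 0.50 = 3.00.
delta = 2.00/3.00 = 200/300 = 2/3.

2/3


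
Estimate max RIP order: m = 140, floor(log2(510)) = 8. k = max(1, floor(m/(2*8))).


floor(log2(510)) = 8.
2*8 = 16.
m/(2*floor(log2(n))) = 140/16 ≈ 8.75.
floor = 8.
k = max(1, 8) = 8.

8


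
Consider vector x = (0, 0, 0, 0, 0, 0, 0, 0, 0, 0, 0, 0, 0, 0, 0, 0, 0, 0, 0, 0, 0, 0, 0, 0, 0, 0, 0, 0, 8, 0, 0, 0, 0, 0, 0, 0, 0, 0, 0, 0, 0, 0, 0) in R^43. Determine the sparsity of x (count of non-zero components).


Non-zero positions: [28].
Sparsity = 1.

1


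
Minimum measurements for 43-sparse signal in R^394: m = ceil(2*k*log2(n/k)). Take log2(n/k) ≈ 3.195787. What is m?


log2(n/k) = log2(394/43) ≈ 3.195787.
2*k*log2(n/k) ≈ 2*43*3.195787 = 274.837682.
m = ceil(274.837682) = 275.

275


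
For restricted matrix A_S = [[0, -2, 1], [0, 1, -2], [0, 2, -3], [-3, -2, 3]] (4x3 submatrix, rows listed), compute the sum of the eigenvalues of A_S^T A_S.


Sum of eigenvalues of A_S^T A_S = trace(A_S^T A_S) = sum of squared column norms of A_S.
A_S^T A_S diagonal: [9, 13, 23].
trace = 9 + 13 + 23 = 45.

45


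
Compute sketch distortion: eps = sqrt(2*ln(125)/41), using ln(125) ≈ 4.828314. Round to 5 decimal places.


ln(125) ≈ 4.828314.
2*ln(N)/m ≈ 2*4.828314/41 ≈ 0.23552751.
eps = sqrt(0.23552751) ≈ 0.4853118 ≈ 0.48531.

0.48531


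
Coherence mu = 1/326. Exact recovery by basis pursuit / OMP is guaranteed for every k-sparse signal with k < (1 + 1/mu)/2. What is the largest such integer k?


1/mu = 326.
1 + 1/mu = 327.
(1 + 1/mu)/2 = 163.5 is not an integer, so k_max = floor(163.5) = 163.

163


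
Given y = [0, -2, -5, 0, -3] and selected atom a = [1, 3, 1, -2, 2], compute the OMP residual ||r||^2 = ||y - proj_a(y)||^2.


a^T a = 19.
a^T y = -17.
coeff = -17/19 = -17/19.
||r||^2 = 433/19.

433/19


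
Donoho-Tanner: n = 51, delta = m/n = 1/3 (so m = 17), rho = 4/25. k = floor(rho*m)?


m = 1/3*51 = 17.
rho = 4/25.
rho*m = 4/25*17 = 2.72.
k = floor(2.72) = 2.

2


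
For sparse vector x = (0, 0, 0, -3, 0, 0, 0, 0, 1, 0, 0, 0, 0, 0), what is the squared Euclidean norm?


Non-zero entries: [(3, -3), (8, 1)]
Squares: [9, 1]
||x||_2^2 = sum = 10.

10


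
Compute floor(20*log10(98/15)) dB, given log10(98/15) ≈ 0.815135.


||x||/||e|| = 98/15.
log10(98/15) ≈ 0.815135.
20*log10(||x||/||e||) ≈ 20*0.815135 = 16.3027.
floor(16.3027) = 16.

16


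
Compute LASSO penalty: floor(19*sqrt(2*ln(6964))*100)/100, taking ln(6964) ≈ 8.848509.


ln(6964) ≈ 8.848509.
2*ln(n) ≈ 17.697018.
sqrt(2*ln(n)) ≈ sqrt(17.697018) ≈ 4.206782.
lambda ≈ 19*4.206782 = 79.928858.
floor(lambda*100)/100 = 79.92.

79.92


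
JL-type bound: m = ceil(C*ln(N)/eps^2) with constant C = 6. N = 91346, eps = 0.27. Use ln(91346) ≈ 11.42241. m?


ln(91346) ≈ 11.42241.
eps^2 = 0.27^2 = 0.0729.
C*ln(N)/eps^2 ≈ 6*11.42241/0.0729 ≈ 940.116.
m = ceil(940.116) = 941.

941


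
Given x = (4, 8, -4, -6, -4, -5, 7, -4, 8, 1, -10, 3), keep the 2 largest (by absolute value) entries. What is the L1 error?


Sorted |x_i| descending: [10, 8, 8, 7, 6, 5, 4, 4, 4, 4, 3, 1]
Keep top 2: [10, 8]
Tail entries: [8, 7, 6, 5, 4, 4, 4, 4, 3, 1]
L1 error = sum of tail = 46.

46


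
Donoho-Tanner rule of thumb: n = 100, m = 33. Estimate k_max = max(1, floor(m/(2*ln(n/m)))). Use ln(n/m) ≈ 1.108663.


n/m = 100/33.
ln(n/m) ≈ 1.108663.
2*ln(n/m) ≈ 2.217326.
m/(2*ln(n/m)) ≈ 33/2.217326 ≈ 14.8828.
floor = 14.
k_max = max(1, 14) = 14.

14


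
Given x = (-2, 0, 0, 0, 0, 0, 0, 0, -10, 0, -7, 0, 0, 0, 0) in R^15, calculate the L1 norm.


Non-zero entries: [(0, -2), (8, -10), (10, -7)]
Absolute values: [2, 10, 7]
||x||_1 = sum = 19.

19


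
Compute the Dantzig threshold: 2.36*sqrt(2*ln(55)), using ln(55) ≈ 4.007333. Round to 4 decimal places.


ln(55) ≈ 4.007333.
2*ln(n) ≈ 8.014666.
sqrt(2*ln(n)) ≈ sqrt(8.014666) ≈ 2.831019.
threshold ≈ 2.36*2.831019 = 6.68120484 ≈ 6.6812.

6.6812


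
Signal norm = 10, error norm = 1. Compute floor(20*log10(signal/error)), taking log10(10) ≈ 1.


||x||/||e|| = 10/1 = 10.
log10(10) ≈ 1.
20*log10(||x||/||e||) ≈ 20*1 = 20.
floor(20) = 20.

20


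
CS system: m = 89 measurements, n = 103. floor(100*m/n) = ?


100*m/n = 100*89/103 ≈ 86.4078.
floor = 86.

86


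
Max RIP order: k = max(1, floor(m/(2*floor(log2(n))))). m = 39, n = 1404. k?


floor(log2(1404)) = 10.
2*10 = 20.
m/(2*floor(log2(n))) = 39/20 ≈ 1.95.
floor = 1.
k = max(1, 1) = 1.

1


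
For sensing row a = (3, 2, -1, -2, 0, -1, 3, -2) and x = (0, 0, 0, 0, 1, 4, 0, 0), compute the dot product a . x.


Non-zero terms: ['0*1', '-1*4']
Products: [0, -4]
y = sum = -4.

-4


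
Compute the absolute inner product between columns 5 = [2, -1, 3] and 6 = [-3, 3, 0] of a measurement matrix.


Inner product: 2*-3 + -1*3 + 3*0
Products: [-6, -3, 0]
Sum = -9.
|dot| = 9.

9


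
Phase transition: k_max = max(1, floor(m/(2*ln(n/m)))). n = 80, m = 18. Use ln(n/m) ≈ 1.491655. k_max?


n/m = 80/18 = 40/9.
ln(n/m) ≈ 1.491655.
2*ln(n/m) ≈ 2.98331.
m/(2*ln(n/m)) ≈ 18/2.98331 ≈ 6.0336.
floor = 6.
k_max = max(1, 6) = 6.

6


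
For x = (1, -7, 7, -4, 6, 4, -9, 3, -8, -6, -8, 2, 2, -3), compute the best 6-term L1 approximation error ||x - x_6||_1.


Sorted |x_i| descending: [9, 8, 8, 7, 7, 6, 6, 4, 4, 3, 3, 2, 2, 1]
Keep top 6: [9, 8, 8, 7, 7, 6]
Tail entries: [6, 4, 4, 3, 3, 2, 2, 1]
L1 error = sum of tail = 25.

25


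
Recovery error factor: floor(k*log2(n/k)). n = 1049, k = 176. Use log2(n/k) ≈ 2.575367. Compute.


log2(n/k) = log2(1049/176) ≈ 2.575367.
k*log2(n/k) ≈ 176*2.575367 = 453.264592.
floor(453.264592) = 453.

453


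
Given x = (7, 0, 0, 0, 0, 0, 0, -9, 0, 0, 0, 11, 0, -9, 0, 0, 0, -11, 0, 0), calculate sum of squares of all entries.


Non-zero entries: [(0, 7), (7, -9), (11, 11), (13, -9), (17, -11)]
Squares: [49, 81, 121, 81, 121]
||x||_2^2 = sum = 453.

453


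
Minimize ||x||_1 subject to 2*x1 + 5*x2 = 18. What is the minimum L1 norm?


Axis intercepts:
  x1 = 9, x2 = 0: L1 = 9
  x1 = 0, x2 = 18/5: L1 = 18/5
x* = (0, 18/5)
||x*||_1 = 18/5.

18/5


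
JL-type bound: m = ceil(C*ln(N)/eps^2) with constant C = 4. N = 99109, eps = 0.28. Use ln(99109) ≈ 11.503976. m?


ln(99109) ≈ 11.503976.
eps^2 = 0.28^2 = 0.0784.
C*ln(N)/eps^2 ≈ 4*11.503976/0.0784 ≈ 586.9376.
m = ceil(586.9376) = 587.

587


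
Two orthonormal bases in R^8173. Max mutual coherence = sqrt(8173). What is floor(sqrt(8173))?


90^2 = 8100 <= 8173 < 8281 = 91^2, so 90 <= sqrt(8173) < 91.
floor(sqrt(8173)) = 90.

90


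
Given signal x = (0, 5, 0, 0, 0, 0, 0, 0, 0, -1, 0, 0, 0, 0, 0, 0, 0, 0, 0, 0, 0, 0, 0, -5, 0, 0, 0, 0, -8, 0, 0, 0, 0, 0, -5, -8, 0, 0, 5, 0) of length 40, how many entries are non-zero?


Non-zero positions: [1, 9, 23, 28, 34, 35, 38].
Sparsity = 7.

7


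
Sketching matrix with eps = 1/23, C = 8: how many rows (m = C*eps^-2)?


1/eps = 23.
(1/eps)^2 = 529.
m = 8*529 = 4232.

4232


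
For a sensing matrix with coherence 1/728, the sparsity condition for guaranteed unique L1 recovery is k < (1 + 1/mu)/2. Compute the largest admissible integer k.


1/mu = 728.
1 + 1/mu = 729.
(1 + 1/mu)/2 = 364.5 is not an integer, so k_max = floor(364.5) = 364.

364


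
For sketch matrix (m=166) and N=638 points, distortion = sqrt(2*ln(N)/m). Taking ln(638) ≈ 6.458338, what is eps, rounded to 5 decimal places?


ln(638) ≈ 6.458338.
2*ln(N)/m ≈ 2*6.458338/166 ≈ 0.0778113.
eps = sqrt(0.0778113) ≈ 0.2789468 ≈ 0.27895.

0.27895


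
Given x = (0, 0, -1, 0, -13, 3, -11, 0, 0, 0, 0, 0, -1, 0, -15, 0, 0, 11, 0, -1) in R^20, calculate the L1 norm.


Non-zero entries: [(2, -1), (4, -13), (5, 3), (6, -11), (12, -1), (14, -15), (17, 11), (19, -1)]
Absolute values: [1, 13, 3, 11, 1, 15, 11, 1]
||x||_1 = sum = 56.

56


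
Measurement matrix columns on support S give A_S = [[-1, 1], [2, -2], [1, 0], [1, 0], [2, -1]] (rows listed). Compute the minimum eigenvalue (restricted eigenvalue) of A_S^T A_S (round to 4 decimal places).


A_S^T A_S = [[11, -7], [-7, 6]].
trace = 17.
det = 17.
disc = trace^2 - 4*det = 289 - 4*17 = 221.
sqrt(221) ≈ 14.866069.
lam_min = (17 - sqrt(221))/2 ≈ (17 - 14.866069)/2 = 1.0669655 ≈ 1.0670.

1.0670


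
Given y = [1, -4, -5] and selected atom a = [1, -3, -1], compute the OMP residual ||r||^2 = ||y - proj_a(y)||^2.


a^T a = 11.
a^T y = 18.
coeff = 18/11 = 18/11.
||r||^2 = 138/11.

138/11


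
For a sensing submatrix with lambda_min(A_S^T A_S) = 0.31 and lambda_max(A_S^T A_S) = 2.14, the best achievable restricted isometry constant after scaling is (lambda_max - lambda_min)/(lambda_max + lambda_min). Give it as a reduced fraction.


lambda_max - lambda_min = 2.14 - 0.31 = 1.83.
lambda_max + lambda_min = 2.14 + 0.31 = 2.45.
delta = 1.83/2.45 = 183/245.

183/245


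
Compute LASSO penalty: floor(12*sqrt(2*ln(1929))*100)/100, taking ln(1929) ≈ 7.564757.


ln(1929) ≈ 7.564757.
2*ln(n) ≈ 15.129514.
sqrt(2*ln(n)) ≈ sqrt(15.129514) ≈ 3.889668.
lambda ≈ 12*3.889668 = 46.676016.
floor(lambda*100)/100 = 46.67.

46.67


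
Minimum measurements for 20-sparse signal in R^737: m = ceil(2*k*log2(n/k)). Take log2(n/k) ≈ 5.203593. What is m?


log2(n/k) = log2(737/20) ≈ 5.203593.
2*k*log2(n/k) ≈ 2*20*5.203593 = 208.14372.
m = ceil(208.14372) = 209.

209


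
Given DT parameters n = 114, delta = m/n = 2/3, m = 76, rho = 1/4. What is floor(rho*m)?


m = 2/3*114 = 76.
rho = 1/4.
rho*m = 1/4*76 = 19.
k = floor(19) = 19.

19


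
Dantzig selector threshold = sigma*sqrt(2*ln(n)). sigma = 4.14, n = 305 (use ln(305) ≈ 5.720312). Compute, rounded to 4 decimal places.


ln(305) ≈ 5.720312.
2*ln(n) ≈ 11.440624.
sqrt(2*ln(n)) ≈ sqrt(11.440624) ≈ 3.382399.
threshold ≈ 4.14*3.382399 = 14.00313186 ≈ 14.0031.

14.0031


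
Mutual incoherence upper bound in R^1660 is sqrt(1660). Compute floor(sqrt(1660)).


40^2 = 1600 <= 1660 < 1681 = 41^2, so 40 <= sqrt(1660) < 41.
floor(sqrt(1660)) = 40.

40


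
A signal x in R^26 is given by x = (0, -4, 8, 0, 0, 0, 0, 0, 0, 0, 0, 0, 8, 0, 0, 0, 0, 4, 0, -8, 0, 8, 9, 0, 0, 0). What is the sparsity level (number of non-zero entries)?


Non-zero positions: [1, 2, 12, 17, 19, 21, 22].
Sparsity = 7.

7


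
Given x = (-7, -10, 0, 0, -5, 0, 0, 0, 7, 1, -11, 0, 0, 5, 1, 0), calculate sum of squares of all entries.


Non-zero entries: [(0, -7), (1, -10), (4, -5), (8, 7), (9, 1), (10, -11), (13, 5), (14, 1)]
Squares: [49, 100, 25, 49, 1, 121, 25, 1]
||x||_2^2 = sum = 371.

371


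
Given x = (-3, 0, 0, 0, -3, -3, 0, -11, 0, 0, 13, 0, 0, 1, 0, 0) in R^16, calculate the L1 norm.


Non-zero entries: [(0, -3), (4, -3), (5, -3), (7, -11), (10, 13), (13, 1)]
Absolute values: [3, 3, 3, 11, 13, 1]
||x||_1 = sum = 34.

34


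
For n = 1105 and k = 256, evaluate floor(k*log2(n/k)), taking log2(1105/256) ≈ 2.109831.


log2(n/k) = log2(1105/256) ≈ 2.109831.
k*log2(n/k) ≈ 256*2.109831 = 540.116736.
floor(540.116736) = 540.

540


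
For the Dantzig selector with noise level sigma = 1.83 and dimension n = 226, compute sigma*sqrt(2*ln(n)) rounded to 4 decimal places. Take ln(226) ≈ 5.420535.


ln(226) ≈ 5.420535.
2*ln(n) ≈ 10.84107.
sqrt(2*ln(n)) ≈ sqrt(10.84107) ≈ 3.292578.
threshold ≈ 1.83*3.292578 = 6.02541774 ≈ 6.0254.

6.0254


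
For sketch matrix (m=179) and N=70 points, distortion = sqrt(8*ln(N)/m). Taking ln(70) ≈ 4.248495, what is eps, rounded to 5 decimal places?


ln(70) ≈ 4.248495.
8*ln(N)/m ≈ 8*4.248495/179 ≈ 0.18987687.
eps = sqrt(0.18987687) ≈ 0.4357486 ≈ 0.43575.

0.43575


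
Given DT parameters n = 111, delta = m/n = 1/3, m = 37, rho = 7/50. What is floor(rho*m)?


m = 1/3*111 = 37.
rho = 7/50.
rho*m = 7/50*37 = 5.18.
k = floor(5.18) = 5.

5


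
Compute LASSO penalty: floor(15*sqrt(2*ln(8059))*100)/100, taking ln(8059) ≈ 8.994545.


ln(8059) ≈ 8.994545.
2*ln(n) ≈ 17.98909.
sqrt(2*ln(n)) ≈ sqrt(17.98909) ≈ 4.241355.
lambda ≈ 15*4.241355 = 63.620325.
floor(lambda*100)/100 = 63.62.

63.62


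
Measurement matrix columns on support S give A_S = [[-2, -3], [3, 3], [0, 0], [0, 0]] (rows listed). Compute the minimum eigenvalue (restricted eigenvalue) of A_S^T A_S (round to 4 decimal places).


A_S^T A_S = [[13, 15], [15, 18]].
trace = 31.
det = 9.
disc = trace^2 - 4*det = 961 - 4*9 = 925.
sqrt(925) ≈ 30.413813.
lam_min = (31 - sqrt(925))/2 ≈ (31 - 30.413813)/2 = 0.2930935 ≈ 0.2931.

0.2931


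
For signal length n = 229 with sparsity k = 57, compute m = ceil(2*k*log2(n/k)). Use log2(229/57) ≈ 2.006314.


log2(n/k) = log2(229/57) ≈ 2.006314.
2*k*log2(n/k) ≈ 2*57*2.006314 = 228.719796.
m = ceil(228.719796) = 229.

229


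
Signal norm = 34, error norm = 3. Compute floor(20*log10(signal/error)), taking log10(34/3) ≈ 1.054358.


||x||/||e|| = 34/3.
log10(34/3) ≈ 1.054358.
20*log10(||x||/||e||) ≈ 20*1.054358 = 21.08716.
floor(21.08716) = 21.

21


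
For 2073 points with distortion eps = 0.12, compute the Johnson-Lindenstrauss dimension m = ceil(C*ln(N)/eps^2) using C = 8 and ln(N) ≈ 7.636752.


ln(2073) ≈ 7.636752.
eps^2 = 0.12^2 = 0.0144.
C*ln(N)/eps^2 ≈ 8*7.636752/0.0144 ≈ 4242.64.
m = ceil(4242.64) = 4243.

4243


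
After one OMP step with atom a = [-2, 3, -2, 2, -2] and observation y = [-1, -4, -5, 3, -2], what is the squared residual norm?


a^T a = 25.
a^T y = 10.
coeff = 10/25 = 2/5.
||r||^2 = 51.

51


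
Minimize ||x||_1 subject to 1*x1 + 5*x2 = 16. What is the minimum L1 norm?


Axis intercepts:
  x1 = 16, x2 = 0: L1 = 16
  x1 = 0, x2 = 16/5: L1 = 16/5
x* = (0, 16/5)
||x*||_1 = 16/5.

16/5


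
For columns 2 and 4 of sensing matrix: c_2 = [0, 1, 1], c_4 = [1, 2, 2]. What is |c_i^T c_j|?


Inner product: 0*1 + 1*2 + 1*2
Products: [0, 2, 2]
Sum = 4.
|dot| = 4.

4


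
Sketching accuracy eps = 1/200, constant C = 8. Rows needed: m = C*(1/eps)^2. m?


1/eps = 200.
(1/eps)^2 = 40000.
m = 8*40000 = 320000.

320000


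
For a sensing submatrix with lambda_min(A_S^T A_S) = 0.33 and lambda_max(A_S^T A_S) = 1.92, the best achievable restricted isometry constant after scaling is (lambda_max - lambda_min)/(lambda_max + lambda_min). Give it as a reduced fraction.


lambda_max - lambda_min = 1.92 - 0.33 = 1.59.
lambda_max + lambda_min = 1.92 + 0.33 = 2.25.
delta = 1.59/2.25 = 159/225 = 53/75.

53/75


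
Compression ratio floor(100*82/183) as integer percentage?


100*m/n = 100*82/183 ≈ 44.8087.
floor = 44.

44


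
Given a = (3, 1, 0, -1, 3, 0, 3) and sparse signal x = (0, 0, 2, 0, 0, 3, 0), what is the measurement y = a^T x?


Non-zero terms: ['0*2', '0*3']
Products: [0, 0]
y = sum = 0.

0


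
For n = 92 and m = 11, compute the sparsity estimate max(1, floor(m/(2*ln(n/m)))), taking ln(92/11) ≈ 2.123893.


n/m = 92/11.
ln(n/m) ≈ 2.123893.
2*ln(n/m) ≈ 4.247786.
m/(2*ln(n/m)) ≈ 11/4.247786 ≈ 2.5896.
floor = 2.
k_max = max(1, 2) = 2.

2


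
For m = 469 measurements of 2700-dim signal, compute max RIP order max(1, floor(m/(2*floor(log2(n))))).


floor(log2(2700)) = 11.
2*11 = 22.
m/(2*floor(log2(n))) = 469/22 ≈ 21.3182.
floor = 21.
k = max(1, 21) = 21.

21


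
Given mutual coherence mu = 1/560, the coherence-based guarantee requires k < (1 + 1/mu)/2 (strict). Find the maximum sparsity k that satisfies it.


1/mu = 560.
1 + 1/mu = 561.
(1 + 1/mu)/2 = 280.5 is not an integer, so k_max = floor(280.5) = 280.

280


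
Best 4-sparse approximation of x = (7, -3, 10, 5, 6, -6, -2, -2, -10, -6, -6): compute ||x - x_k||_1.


Sorted |x_i| descending: [10, 10, 7, 6, 6, 6, 6, 5, 3, 2, 2]
Keep top 4: [10, 10, 7, 6]
Tail entries: [6, 6, 6, 5, 3, 2, 2]
L1 error = sum of tail = 30.

30


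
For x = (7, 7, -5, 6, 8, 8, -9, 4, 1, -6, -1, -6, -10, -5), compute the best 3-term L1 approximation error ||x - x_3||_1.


Sorted |x_i| descending: [10, 9, 8, 8, 7, 7, 6, 6, 6, 5, 5, 4, 1, 1]
Keep top 3: [10, 9, 8]
Tail entries: [8, 7, 7, 6, 6, 6, 5, 5, 4, 1, 1]
L1 error = sum of tail = 56.

56


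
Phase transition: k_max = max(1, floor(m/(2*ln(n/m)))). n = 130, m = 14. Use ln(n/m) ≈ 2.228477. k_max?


n/m = 130/14 = 65/7.
ln(n/m) ≈ 2.228477.
2*ln(n/m) ≈ 4.456954.
m/(2*ln(n/m)) ≈ 14/4.456954 ≈ 3.1412.
floor = 3.
k_max = max(1, 3) = 3.

3


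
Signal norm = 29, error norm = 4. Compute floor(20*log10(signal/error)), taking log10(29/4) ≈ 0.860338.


||x||/||e|| = 29/4.
log10(29/4) ≈ 0.860338.
20*log10(||x||/||e||) ≈ 20*0.860338 = 17.20676.
floor(17.20676) = 17.

17


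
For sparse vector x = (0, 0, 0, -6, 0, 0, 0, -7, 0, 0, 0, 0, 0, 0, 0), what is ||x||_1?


Non-zero entries: [(3, -6), (7, -7)]
Absolute values: [6, 7]
||x||_1 = sum = 13.

13


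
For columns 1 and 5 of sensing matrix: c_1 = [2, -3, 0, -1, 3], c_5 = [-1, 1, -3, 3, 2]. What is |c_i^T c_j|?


Inner product: 2*-1 + -3*1 + 0*-3 + -1*3 + 3*2
Products: [-2, -3, 0, -3, 6]
Sum = -2.
|dot| = 2.

2


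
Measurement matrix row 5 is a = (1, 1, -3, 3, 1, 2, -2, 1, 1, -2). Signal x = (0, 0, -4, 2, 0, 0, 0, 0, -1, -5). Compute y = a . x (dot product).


Non-zero terms: ['-3*-4', '3*2', '1*-1', '-2*-5']
Products: [12, 6, -1, 10]
y = sum = 27.

27


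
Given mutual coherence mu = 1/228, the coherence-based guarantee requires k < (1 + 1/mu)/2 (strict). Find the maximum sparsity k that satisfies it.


1/mu = 228.
1 + 1/mu = 229.
(1 + 1/mu)/2 = 114.5 is not an integer, so k_max = floor(114.5) = 114.

114


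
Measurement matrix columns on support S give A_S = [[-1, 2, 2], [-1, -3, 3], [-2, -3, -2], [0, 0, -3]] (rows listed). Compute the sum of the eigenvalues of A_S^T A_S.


Sum of eigenvalues of A_S^T A_S = trace(A_S^T A_S) = sum of squared column norms of A_S.
A_S^T A_S diagonal: [6, 22, 26].
trace = 6 + 22 + 26 = 54.

54


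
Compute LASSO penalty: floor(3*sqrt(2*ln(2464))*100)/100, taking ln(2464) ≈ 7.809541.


ln(2464) ≈ 7.809541.
2*ln(n) ≈ 15.619082.
sqrt(2*ln(n)) ≈ sqrt(15.619082) ≈ 3.952098.
lambda ≈ 3*3.952098 = 11.856294.
floor(lambda*100)/100 = 11.85.

11.85


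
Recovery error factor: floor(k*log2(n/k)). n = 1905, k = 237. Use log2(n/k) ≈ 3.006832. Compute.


log2(n/k) = log2(1905/237) ≈ 3.006832.
k*log2(n/k) ≈ 237*3.006832 = 712.619184.
floor(712.619184) = 712.

712


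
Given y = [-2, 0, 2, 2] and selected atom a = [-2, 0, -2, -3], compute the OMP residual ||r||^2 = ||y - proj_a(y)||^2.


a^T a = 17.
a^T y = -6.
coeff = -6/17 = -6/17.
||r||^2 = 168/17.

168/17


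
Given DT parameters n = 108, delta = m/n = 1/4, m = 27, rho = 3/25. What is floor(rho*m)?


m = 1/4*108 = 27.
rho = 3/25.
rho*m = 3/25*27 = 3.24.
k = floor(3.24) = 3.

3


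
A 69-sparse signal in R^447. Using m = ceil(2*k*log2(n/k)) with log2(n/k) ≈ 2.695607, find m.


log2(n/k) = log2(447/69) ≈ 2.695607.
2*k*log2(n/k) ≈ 2*69*2.695607 = 371.993766.
m = ceil(371.993766) = 372.

372


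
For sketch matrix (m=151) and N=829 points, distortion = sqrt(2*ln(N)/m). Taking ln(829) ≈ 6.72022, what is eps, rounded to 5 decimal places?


ln(829) ≈ 6.72022.
2*ln(N)/m ≈ 2*6.72022/151 ≈ 0.08900954.
eps = sqrt(0.08900954) ≈ 0.2983447 ≈ 0.29834.

0.29834


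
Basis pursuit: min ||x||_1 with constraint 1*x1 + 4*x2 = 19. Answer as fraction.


Axis intercepts:
  x1 = 19, x2 = 0: L1 = 19
  x1 = 0, x2 = 19/4: L1 = 19/4
x* = (0, 19/4)
||x*||_1 = 19/4.

19/4


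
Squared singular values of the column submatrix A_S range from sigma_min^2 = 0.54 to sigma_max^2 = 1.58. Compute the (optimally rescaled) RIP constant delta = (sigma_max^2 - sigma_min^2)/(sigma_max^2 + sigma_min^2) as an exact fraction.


lambda_max - lambda_min = 1.58 - 0.54 = 1.04.
lambda_max + lambda_min = 1.58 + 0.54 = 2.12.
delta = 1.04/2.12 = 104/212 = 26/53.

26/53


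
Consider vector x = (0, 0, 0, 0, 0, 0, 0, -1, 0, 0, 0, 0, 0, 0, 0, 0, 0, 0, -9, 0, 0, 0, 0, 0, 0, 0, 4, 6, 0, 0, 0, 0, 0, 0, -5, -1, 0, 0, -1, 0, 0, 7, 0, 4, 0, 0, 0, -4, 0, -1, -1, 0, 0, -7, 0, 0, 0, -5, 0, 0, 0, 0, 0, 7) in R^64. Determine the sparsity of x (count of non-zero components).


Non-zero positions: [7, 18, 26, 27, 34, 35, 38, 41, 43, 47, 49, 50, 53, 57, 63].
Sparsity = 15.

15


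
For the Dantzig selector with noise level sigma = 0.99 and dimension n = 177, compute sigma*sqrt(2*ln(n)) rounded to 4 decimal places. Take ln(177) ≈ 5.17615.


ln(177) ≈ 5.17615.
2*ln(n) ≈ 10.3523.
sqrt(2*ln(n)) ≈ sqrt(10.3523) ≈ 3.217499.
threshold ≈ 0.99*3.217499 = 3.18532401 ≈ 3.1853.

3.1853


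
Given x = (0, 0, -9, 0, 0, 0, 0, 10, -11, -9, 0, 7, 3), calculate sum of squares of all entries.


Non-zero entries: [(2, -9), (7, 10), (8, -11), (9, -9), (11, 7), (12, 3)]
Squares: [81, 100, 121, 81, 49, 9]
||x||_2^2 = sum = 441.

441


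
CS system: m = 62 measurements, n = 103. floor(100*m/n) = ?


100*m/n = 100*62/103 ≈ 60.1942.
floor = 60.

60


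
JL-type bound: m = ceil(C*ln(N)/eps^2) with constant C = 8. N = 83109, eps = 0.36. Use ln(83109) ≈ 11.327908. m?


ln(83109) ≈ 11.327908.
eps^2 = 0.36^2 = 0.1296.
C*ln(N)/eps^2 ≈ 8*11.327908/0.1296 ≈ 699.2536.
m = ceil(699.2536) = 700.

700


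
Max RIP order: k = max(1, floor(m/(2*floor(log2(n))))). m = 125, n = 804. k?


floor(log2(804)) = 9.
2*9 = 18.
m/(2*floor(log2(n))) = 125/18 ≈ 6.9444.
floor = 6.
k = max(1, 6) = 6.

6


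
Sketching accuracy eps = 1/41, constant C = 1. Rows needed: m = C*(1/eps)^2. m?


1/eps = 41.
(1/eps)^2 = 1681.
m = 1*1681 = 1681.

1681


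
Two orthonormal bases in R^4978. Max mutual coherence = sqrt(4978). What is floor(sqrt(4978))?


70^2 = 4900 <= 4978 < 5041 = 71^2, so 70 <= sqrt(4978) < 71.
floor(sqrt(4978)) = 70.

70


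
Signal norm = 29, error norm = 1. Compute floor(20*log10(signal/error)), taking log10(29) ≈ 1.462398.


||x||/||e|| = 29/1 = 29.
log10(29) ≈ 1.462398.
20*log10(||x||/||e||) ≈ 20*1.462398 = 29.24796.
floor(29.24796) = 29.

29


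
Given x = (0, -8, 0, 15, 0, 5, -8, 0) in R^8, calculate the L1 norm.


Non-zero entries: [(1, -8), (3, 15), (5, 5), (6, -8)]
Absolute values: [8, 15, 5, 8]
||x||_1 = sum = 36.

36


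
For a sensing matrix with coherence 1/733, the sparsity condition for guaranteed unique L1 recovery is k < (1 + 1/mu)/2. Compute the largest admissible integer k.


1/mu = 733.
1 + 1/mu = 734.
(1 + 1/mu)/2 = 367 is an integer and the inequality is strict, so k_max = 367 - 1 = 366.

366


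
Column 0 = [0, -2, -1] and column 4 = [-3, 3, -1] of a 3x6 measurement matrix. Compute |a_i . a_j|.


Inner product: 0*-3 + -2*3 + -1*-1
Products: [0, -6, 1]
Sum = -5.
|dot| = 5.

5


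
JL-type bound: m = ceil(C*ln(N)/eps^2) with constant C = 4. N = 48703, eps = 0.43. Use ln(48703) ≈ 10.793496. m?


ln(48703) ≈ 10.793496.
eps^2 = 0.43^2 = 0.1849.
C*ln(N)/eps^2 ≈ 4*10.793496/0.1849 ≈ 233.4991.
m = ceil(233.4991) = 234.

234


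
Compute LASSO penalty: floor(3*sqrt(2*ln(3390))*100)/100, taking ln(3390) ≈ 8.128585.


ln(3390) ≈ 8.128585.
2*ln(n) ≈ 16.25717.
sqrt(2*ln(n)) ≈ sqrt(16.25717) ≈ 4.032018.
lambda ≈ 3*4.032018 = 12.096054.
floor(lambda*100)/100 = 12.09.

12.09


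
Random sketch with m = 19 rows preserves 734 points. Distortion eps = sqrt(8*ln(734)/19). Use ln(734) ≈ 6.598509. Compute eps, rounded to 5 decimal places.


ln(734) ≈ 6.598509.
8*ln(N)/m ≈ 8*6.598509/19 ≈ 2.77831958.
eps = sqrt(2.77831958) ≈ 1.6668292 ≈ 1.66683.

1.66683


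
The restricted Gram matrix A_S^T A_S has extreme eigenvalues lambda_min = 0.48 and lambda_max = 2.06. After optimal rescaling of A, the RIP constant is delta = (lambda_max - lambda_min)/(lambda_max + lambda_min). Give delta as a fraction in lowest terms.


lambda_max - lambda_min = 2.06 - 0.48 = 1.58.
lambda_max + lambda_min = 2.06 + 0.48 = 2.54.
delta = 1.58/2.54 = 158/254 = 79/127.

79/127


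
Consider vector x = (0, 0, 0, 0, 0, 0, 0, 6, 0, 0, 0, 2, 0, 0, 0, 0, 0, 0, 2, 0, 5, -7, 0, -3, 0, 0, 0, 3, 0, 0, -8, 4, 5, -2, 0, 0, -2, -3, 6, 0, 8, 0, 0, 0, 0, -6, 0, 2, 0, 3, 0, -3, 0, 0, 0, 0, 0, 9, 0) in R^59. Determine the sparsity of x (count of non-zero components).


Non-zero positions: [7, 11, 18, 20, 21, 23, 27, 30, 31, 32, 33, 36, 37, 38, 40, 45, 47, 49, 51, 57].
Sparsity = 20.

20


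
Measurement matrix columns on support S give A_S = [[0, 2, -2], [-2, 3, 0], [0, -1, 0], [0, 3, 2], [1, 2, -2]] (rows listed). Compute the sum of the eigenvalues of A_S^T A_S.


Sum of eigenvalues of A_S^T A_S = trace(A_S^T A_S) = sum of squared column norms of A_S.
A_S^T A_S diagonal: [5, 27, 12].
trace = 5 + 27 + 12 = 44.

44


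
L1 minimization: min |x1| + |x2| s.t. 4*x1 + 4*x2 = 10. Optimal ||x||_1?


Axis intercepts:
  x1 = 5/2, x2 = 0: L1 = 5/2
  x1 = 0, x2 = 5/2: L1 = 5/2
x* = (5/2, 0)
||x*||_1 = 5/2.

5/2


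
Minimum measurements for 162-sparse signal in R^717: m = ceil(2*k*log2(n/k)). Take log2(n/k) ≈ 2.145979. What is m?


log2(n/k) = log2(717/162) ≈ 2.145979.
2*k*log2(n/k) ≈ 2*162*2.145979 = 695.297196.
m = ceil(695.297196) = 696.

696


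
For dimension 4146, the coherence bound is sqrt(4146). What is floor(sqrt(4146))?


64^2 = 4096 <= 4146 < 4225 = 65^2, so 64 <= sqrt(4146) < 65.
floor(sqrt(4146)) = 64.

64


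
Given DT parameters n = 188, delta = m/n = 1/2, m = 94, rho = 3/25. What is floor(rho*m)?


m = 1/2*188 = 94.
rho = 3/25.
rho*m = 3/25*94 = 11.28.
k = floor(11.28) = 11.

11


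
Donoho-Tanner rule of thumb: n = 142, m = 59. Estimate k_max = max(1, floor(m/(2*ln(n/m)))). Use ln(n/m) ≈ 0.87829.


n/m = 142/59.
ln(n/m) ≈ 0.87829.
2*ln(n/m) ≈ 1.75658.
m/(2*ln(n/m)) ≈ 59/1.75658 ≈ 33.588.
floor = 33.
k_max = max(1, 33) = 33.

33


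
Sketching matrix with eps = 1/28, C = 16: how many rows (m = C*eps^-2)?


1/eps = 28.
(1/eps)^2 = 784.
m = 16*784 = 12544.

12544


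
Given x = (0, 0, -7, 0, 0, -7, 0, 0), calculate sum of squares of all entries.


Non-zero entries: [(2, -7), (5, -7)]
Squares: [49, 49]
||x||_2^2 = sum = 98.

98


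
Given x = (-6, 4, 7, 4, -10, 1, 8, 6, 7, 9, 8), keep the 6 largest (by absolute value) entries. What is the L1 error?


Sorted |x_i| descending: [10, 9, 8, 8, 7, 7, 6, 6, 4, 4, 1]
Keep top 6: [10, 9, 8, 8, 7, 7]
Tail entries: [6, 6, 4, 4, 1]
L1 error = sum of tail = 21.

21


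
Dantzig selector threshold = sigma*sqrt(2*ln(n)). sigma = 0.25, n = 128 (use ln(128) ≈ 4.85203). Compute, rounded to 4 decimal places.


ln(128) ≈ 4.85203.
2*ln(n) ≈ 9.70406.
sqrt(2*ln(n)) ≈ sqrt(9.70406) ≈ 3.115134.
threshold ≈ 0.25*3.115134 = 0.7787835 ≈ 0.7788.

0.7788


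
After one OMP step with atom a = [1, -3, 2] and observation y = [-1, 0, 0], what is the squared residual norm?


a^T a = 14.
a^T y = -1.
coeff = -1/14 = -1/14.
||r||^2 = 13/14.

13/14


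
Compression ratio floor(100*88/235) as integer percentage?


100*m/n = 100*88/235 ≈ 37.4468.
floor = 37.

37


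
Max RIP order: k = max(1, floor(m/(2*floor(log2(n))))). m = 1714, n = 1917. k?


floor(log2(1917)) = 10.
2*10 = 20.
m/(2*floor(log2(n))) = 1714/20 ≈ 85.7.
floor = 85.
k = max(1, 85) = 85.

85


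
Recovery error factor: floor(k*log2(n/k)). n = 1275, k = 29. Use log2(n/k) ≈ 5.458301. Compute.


log2(n/k) = log2(1275/29) ≈ 5.458301.
k*log2(n/k) ≈ 29*5.458301 = 158.290729.
floor(158.290729) = 158.

158


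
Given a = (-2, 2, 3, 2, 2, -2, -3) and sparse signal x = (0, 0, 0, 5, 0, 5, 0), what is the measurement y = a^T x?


Non-zero terms: ['2*5', '-2*5']
Products: [10, -10]
y = sum = 0.

0


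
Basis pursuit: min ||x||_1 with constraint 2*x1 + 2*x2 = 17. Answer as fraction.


Axis intercepts:
  x1 = 17/2, x2 = 0: L1 = 17/2
  x1 = 0, x2 = 17/2: L1 = 17/2
x* = (17/2, 0)
||x*||_1 = 17/2.

17/2


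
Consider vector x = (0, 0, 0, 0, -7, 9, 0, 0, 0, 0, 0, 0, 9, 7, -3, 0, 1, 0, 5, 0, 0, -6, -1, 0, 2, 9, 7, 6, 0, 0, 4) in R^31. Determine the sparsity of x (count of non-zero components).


Non-zero positions: [4, 5, 12, 13, 14, 16, 18, 21, 22, 24, 25, 26, 27, 30].
Sparsity = 14.

14


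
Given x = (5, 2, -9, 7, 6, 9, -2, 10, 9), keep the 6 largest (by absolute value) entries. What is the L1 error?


Sorted |x_i| descending: [10, 9, 9, 9, 7, 6, 5, 2, 2]
Keep top 6: [10, 9, 9, 9, 7, 6]
Tail entries: [5, 2, 2]
L1 error = sum of tail = 9.

9


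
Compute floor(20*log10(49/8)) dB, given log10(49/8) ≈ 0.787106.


||x||/||e|| = 49/8.
log10(49/8) ≈ 0.787106.
20*log10(||x||/||e||) ≈ 20*0.787106 = 15.74212.
floor(15.74212) = 15.

15


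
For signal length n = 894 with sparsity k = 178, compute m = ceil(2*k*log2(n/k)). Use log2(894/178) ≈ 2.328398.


log2(n/k) = log2(894/178) ≈ 2.328398.
2*k*log2(n/k) ≈ 2*178*2.328398 = 828.909688.
m = ceil(828.909688) = 829.

829


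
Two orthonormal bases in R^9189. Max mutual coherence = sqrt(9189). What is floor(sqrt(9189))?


95^2 = 9025 <= 9189 < 9216 = 96^2, so 95 <= sqrt(9189) < 96.
floor(sqrt(9189)) = 95.

95


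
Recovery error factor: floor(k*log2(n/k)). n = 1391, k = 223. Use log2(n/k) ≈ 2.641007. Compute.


log2(n/k) = log2(1391/223) ≈ 2.641007.
k*log2(n/k) ≈ 223*2.641007 = 588.944561.
floor(588.944561) = 588.

588


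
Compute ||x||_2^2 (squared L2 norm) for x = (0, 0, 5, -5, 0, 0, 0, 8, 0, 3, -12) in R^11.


Non-zero entries: [(2, 5), (3, -5), (7, 8), (9, 3), (10, -12)]
Squares: [25, 25, 64, 9, 144]
||x||_2^2 = sum = 267.

267


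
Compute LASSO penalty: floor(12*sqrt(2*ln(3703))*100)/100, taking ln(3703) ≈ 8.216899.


ln(3703) ≈ 8.216899.
2*ln(n) ≈ 16.433798.
sqrt(2*ln(n)) ≈ sqrt(16.433798) ≈ 4.053862.
lambda ≈ 12*4.053862 = 48.646344.
floor(lambda*100)/100 = 48.64.

48.64


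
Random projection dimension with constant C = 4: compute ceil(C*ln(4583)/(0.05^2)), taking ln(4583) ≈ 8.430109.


ln(4583) ≈ 8.430109.
eps^2 = 0.05^2 = 0.0025.
C*ln(N)/eps^2 ≈ 4*8.430109/0.0025 ≈ 13488.1744.
m = ceil(13488.1744) = 13489.

13489


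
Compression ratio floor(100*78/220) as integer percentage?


100*m/n = 100*78/220 ≈ 35.4545.
floor = 35.

35


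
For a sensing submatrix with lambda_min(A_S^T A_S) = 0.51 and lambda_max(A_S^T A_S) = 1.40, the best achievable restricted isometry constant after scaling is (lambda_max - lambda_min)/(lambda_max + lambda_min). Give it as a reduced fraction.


lambda_max - lambda_min = 1.40 - 0.51 = 0.89.
lambda_max + lambda_min = 1.40 + 0.51 = 1.91.
delta = 0.89/1.91 = 89/191.

89/191


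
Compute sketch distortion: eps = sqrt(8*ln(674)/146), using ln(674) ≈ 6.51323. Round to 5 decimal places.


ln(674) ≈ 6.51323.
8*ln(N)/m ≈ 8*6.51323/146 ≈ 0.35688932.
eps = sqrt(0.35688932) ≈ 0.5974021 ≈ 0.59740.

0.59740


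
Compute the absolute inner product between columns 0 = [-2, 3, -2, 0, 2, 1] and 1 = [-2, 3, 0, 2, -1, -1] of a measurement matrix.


Inner product: -2*-2 + 3*3 + -2*0 + 0*2 + 2*-1 + 1*-1
Products: [4, 9, 0, 0, -2, -1]
Sum = 10.
|dot| = 10.

10


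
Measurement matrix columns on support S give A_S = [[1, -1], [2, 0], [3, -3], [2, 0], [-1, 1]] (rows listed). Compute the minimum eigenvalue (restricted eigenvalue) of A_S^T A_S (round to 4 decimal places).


A_S^T A_S = [[19, -11], [-11, 11]].
trace = 30.
det = 88.
disc = trace^2 - 4*det = 900 - 4*88 = 548.
sqrt(548) ≈ 23.409400.
lam_min = (30 - sqrt(548))/2 ≈ (30 - 23.409400)/2 = 3.2953 ≈ 3.2953.

3.2953


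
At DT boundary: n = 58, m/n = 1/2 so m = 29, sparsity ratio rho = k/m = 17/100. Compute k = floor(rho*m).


m = 1/2*58 = 29.
rho = 17/100.
rho*m = 17/100*29 = 4.93.
k = floor(4.93) = 4.

4


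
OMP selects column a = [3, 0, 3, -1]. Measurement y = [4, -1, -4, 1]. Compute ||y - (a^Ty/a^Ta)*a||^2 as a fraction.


a^T a = 19.
a^T y = -1.
coeff = -1/19 = -1/19.
||r||^2 = 645/19.

645/19


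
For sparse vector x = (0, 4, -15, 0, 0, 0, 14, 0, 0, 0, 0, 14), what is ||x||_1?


Non-zero entries: [(1, 4), (2, -15), (6, 14), (11, 14)]
Absolute values: [4, 15, 14, 14]
||x||_1 = sum = 47.

47


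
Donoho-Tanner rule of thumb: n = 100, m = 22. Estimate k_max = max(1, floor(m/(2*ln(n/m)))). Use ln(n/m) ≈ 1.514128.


n/m = 100/22 = 50/11.
ln(n/m) ≈ 1.514128.
2*ln(n/m) ≈ 3.028256.
m/(2*ln(n/m)) ≈ 22/3.028256 ≈ 7.2649.
floor = 7.
k_max = max(1, 7) = 7.

7


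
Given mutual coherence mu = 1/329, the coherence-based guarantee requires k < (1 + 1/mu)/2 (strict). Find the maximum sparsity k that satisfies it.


1/mu = 329.
1 + 1/mu = 330.
(1 + 1/mu)/2 = 165 is an integer and the inequality is strict, so k_max = 165 - 1 = 164.

164


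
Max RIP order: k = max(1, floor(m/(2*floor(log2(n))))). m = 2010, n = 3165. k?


floor(log2(3165)) = 11.
2*11 = 22.
m/(2*floor(log2(n))) = 2010/22 ≈ 91.3636.
floor = 91.
k = max(1, 91) = 91.

91


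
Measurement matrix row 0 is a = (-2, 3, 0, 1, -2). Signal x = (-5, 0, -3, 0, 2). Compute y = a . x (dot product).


Non-zero terms: ['-2*-5', '0*-3', '-2*2']
Products: [10, 0, -4]
y = sum = 6.

6


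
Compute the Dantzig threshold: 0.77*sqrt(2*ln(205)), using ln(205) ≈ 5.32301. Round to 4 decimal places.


ln(205) ≈ 5.32301.
2*ln(n) ≈ 10.64602.
sqrt(2*ln(n)) ≈ sqrt(10.64602) ≈ 3.262824.
threshold ≈ 0.77*3.262824 = 2.51237448 ≈ 2.5124.

2.5124


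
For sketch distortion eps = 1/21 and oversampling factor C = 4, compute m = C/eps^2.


1/eps = 21.
(1/eps)^2 = 441.
m = 4*441 = 1764.

1764


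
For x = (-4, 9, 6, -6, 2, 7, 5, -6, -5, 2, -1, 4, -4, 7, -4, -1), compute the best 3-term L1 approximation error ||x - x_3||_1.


Sorted |x_i| descending: [9, 7, 7, 6, 6, 6, 5, 5, 4, 4, 4, 4, 2, 2, 1, 1]
Keep top 3: [9, 7, 7]
Tail entries: [6, 6, 6, 5, 5, 4, 4, 4, 4, 2, 2, 1, 1]
L1 error = sum of tail = 50.

50


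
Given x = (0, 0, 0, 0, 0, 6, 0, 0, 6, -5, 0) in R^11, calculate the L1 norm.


Non-zero entries: [(5, 6), (8, 6), (9, -5)]
Absolute values: [6, 6, 5]
||x||_1 = sum = 17.

17


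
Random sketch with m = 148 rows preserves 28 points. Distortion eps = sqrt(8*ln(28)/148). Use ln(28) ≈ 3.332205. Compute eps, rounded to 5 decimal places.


ln(28) ≈ 3.332205.
8*ln(N)/m ≈ 8*3.332205/148 ≈ 0.18011919.
eps = sqrt(0.18011919) ≈ 0.4244045 ≈ 0.42440.

0.42440


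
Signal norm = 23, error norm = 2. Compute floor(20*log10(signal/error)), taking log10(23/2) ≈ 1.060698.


||x||/||e|| = 23/2.
log10(23/2) ≈ 1.060698.
20*log10(||x||/||e||) ≈ 20*1.060698 = 21.21396.
floor(21.21396) = 21.

21


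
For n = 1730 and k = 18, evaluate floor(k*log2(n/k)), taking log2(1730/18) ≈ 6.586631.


log2(n/k) = log2(1730/18) ≈ 6.586631.
k*log2(n/k) ≈ 18*6.586631 = 118.559358.
floor(118.559358) = 118.

118


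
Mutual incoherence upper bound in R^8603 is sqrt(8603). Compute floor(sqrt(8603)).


92^2 = 8464 <= 8603 < 8649 = 93^2, so 92 <= sqrt(8603) < 93.
floor(sqrt(8603)) = 92.

92


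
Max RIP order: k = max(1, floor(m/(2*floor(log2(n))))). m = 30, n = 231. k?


floor(log2(231)) = 7.
2*7 = 14.
m/(2*floor(log2(n))) = 30/14 ≈ 2.1429.
floor = 2.
k = max(1, 2) = 2.

2


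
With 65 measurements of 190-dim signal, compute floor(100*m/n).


100*m/n = 100*65/190 ≈ 34.2105.
floor = 34.

34


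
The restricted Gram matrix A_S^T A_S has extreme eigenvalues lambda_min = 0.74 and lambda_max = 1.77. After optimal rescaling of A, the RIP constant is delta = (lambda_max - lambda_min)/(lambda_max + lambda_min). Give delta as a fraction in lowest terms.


lambda_max - lambda_min = 1.77 - 0.74 = 1.03.
lambda_max + lambda_min = 1.77 + 0.74 = 2.51.
delta = 1.03/2.51 = 103/251.

103/251


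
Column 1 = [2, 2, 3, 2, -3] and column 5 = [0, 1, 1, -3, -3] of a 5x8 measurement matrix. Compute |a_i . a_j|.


Inner product: 2*0 + 2*1 + 3*1 + 2*-3 + -3*-3
Products: [0, 2, 3, -6, 9]
Sum = 8.
|dot| = 8.

8


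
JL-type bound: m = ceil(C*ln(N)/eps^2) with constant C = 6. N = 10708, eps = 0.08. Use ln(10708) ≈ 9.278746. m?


ln(10708) ≈ 9.278746.
eps^2 = 0.08^2 = 0.0064.
C*ln(N)/eps^2 ≈ 6*9.278746/0.0064 ≈ 8698.8244.
m = ceil(8698.8244) = 8699.

8699


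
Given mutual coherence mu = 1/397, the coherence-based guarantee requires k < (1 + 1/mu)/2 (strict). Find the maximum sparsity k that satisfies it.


1/mu = 397.
1 + 1/mu = 398.
(1 + 1/mu)/2 = 199 is an integer and the inequality is strict, so k_max = 199 - 1 = 198.

198


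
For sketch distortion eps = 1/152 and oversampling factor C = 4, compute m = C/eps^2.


1/eps = 152.
(1/eps)^2 = 23104.
m = 4*23104 = 92416.

92416


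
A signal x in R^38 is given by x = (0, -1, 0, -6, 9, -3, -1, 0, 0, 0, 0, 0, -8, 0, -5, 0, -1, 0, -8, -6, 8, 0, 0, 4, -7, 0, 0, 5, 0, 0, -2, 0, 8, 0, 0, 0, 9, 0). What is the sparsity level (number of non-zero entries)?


Non-zero positions: [1, 3, 4, 5, 6, 12, 14, 16, 18, 19, 20, 23, 24, 27, 30, 32, 36].
Sparsity = 17.

17
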